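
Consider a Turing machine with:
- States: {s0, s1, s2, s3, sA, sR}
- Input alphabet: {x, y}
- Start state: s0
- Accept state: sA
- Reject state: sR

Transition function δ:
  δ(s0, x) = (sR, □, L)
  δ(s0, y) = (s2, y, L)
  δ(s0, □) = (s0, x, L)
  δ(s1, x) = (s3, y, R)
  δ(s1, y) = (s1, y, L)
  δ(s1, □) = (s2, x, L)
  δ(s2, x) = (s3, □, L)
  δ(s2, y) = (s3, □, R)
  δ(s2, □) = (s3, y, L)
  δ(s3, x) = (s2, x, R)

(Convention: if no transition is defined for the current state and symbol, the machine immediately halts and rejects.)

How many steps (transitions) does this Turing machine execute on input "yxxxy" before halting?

Execution trace:
Initial: [s0]yxxxy
Step 1: δ(s0, y) = (s2, y, L) → [s2]□yxxxy
Step 2: δ(s2, □) = (s3, y, L) → [s3]□yyxxxy

No transition is defined for δ(s3, □). By convention the machine halts and rejects.

The machine executed 2 steps before halting.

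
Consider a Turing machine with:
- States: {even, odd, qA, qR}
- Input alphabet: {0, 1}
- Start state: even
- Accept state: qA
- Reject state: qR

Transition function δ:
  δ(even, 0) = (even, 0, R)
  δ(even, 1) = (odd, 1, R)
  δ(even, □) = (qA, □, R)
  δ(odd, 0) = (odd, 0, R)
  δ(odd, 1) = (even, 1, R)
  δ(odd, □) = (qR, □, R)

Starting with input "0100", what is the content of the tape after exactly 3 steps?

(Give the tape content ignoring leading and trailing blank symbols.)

Execution trace:
Initial: [even]0100
Step 1: δ(even, 0) = (even, 0, R) → 0[even]100
Step 2: δ(even, 1) = (odd, 1, R) → 01[odd]00
Step 3: δ(odd, 0) = (odd, 0, R) → 010[odd]0

After 3 steps, the tape (ignoring leading/trailing blanks) is: 0100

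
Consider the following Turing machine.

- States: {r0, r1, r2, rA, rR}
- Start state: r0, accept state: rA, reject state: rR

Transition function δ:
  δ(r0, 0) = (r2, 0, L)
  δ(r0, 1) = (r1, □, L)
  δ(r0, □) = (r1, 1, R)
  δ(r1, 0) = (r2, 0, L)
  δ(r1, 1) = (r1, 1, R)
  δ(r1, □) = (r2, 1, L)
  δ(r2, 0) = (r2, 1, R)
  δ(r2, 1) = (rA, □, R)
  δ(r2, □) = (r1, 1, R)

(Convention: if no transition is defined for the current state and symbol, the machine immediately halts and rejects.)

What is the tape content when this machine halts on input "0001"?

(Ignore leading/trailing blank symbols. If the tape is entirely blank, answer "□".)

Execution trace:
Initial: [r0]0001
Step 1: δ(r0, 0) = (r2, 0, L) → [r2]□0001
Step 2: δ(r2, □) = (r1, 1, R) → 1[r1]0001
Step 3: δ(r1, 0) = (r2, 0, L) → [r2]10001
Step 4: δ(r2, 1) = (rA, □, R) → □[rA]0001

The machine reaches the accept state rA and halts.

Final tape (ignoring leading/trailing blanks): 0001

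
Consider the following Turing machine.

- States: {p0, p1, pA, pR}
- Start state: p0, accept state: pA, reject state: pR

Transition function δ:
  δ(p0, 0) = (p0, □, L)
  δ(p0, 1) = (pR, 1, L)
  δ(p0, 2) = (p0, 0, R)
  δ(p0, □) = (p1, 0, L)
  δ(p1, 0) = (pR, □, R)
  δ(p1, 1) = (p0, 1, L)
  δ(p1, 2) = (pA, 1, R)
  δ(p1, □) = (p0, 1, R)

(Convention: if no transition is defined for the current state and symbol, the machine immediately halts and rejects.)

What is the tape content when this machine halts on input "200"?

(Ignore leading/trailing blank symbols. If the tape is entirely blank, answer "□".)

Execution trace:
Initial: [p0]200
Step 1: δ(p0, 2) = (p0, 0, R) → 0[p0]00
Step 2: δ(p0, 0) = (p0, □, L) → [p0]0□0
Step 3: δ(p0, 0) = (p0, □, L) → [p0]□□□0
Step 4: δ(p0, □) = (p1, 0, L) → [p1]□0□□0
Step 5: δ(p1, □) = (p0, 1, R) → 1[p0]0□□0
Step 6: δ(p0, 0) = (p0, □, L) → [p0]1□□□0
Step 7: δ(p0, 1) = (pR, 1, L) → [pR]□1□□□0

The machine reaches the reject state pR and halts.

Final tape (ignoring leading/trailing blanks): 1□□□0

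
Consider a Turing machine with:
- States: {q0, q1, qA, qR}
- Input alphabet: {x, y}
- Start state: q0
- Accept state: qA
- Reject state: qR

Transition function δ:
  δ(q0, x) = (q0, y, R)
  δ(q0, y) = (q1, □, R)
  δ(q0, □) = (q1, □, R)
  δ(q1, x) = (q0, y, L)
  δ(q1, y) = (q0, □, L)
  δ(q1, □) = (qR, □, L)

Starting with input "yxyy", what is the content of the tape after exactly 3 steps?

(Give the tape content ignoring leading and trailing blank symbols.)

Execution trace:
Initial: [q0]yxyy
Step 1: δ(q0, y) = (q1, □, R) → □[q1]xyy
Step 2: δ(q1, x) = (q0, y, L) → [q0]□yyy
Step 3: δ(q0, □) = (q1, □, R) → □[q1]yyy

After 3 steps, the tape (ignoring leading/trailing blanks) is: yyy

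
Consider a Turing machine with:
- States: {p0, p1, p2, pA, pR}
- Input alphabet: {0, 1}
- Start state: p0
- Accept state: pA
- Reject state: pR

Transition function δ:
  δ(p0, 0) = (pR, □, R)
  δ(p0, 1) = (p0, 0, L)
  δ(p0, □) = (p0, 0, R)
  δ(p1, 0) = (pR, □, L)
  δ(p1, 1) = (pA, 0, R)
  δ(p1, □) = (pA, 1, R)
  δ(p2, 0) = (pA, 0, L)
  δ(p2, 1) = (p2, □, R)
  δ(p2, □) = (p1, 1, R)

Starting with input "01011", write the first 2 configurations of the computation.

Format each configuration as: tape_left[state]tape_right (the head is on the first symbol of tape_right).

Transitions applied:
Step 1: δ(p0, 0) = (pR, □, R)

The first 2 configurations are:
[p0]01011 ⊢ □[pR]1011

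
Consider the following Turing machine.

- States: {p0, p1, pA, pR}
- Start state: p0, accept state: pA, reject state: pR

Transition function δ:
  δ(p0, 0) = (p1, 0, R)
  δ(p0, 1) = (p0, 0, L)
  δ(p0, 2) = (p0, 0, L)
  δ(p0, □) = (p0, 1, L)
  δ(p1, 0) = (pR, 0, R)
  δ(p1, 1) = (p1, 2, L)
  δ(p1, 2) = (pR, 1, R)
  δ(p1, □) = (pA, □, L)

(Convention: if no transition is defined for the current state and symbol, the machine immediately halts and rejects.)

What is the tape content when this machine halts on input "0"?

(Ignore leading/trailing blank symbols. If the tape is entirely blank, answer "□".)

Execution trace:
Initial: [p0]0
Step 1: δ(p0, 0) = (p1, 0, R) → 0[p1]□
Step 2: δ(p1, □) = (pA, □, L) → [pA]0□

The machine reaches the accept state pA and halts.

Final tape (ignoring leading/trailing blanks): 0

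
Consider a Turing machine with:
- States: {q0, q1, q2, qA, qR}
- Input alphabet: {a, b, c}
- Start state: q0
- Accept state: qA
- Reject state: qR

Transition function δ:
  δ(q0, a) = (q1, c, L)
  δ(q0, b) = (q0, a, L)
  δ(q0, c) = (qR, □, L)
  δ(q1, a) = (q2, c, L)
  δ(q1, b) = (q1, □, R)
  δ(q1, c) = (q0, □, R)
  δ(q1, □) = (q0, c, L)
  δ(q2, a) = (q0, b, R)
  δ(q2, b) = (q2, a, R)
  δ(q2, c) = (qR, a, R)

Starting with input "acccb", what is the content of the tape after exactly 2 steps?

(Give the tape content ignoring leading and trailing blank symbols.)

Execution trace:
Initial: [q0]acccb
Step 1: δ(q0, a) = (q1, c, L) → [q1]□ccccb
Step 2: δ(q1, □) = (q0, c, L) → [q0]□cccccb

No transition is defined for δ(q0, □). By convention the machine halts and rejects.

After 2 steps, the tape (ignoring leading/trailing blanks) is: cccccb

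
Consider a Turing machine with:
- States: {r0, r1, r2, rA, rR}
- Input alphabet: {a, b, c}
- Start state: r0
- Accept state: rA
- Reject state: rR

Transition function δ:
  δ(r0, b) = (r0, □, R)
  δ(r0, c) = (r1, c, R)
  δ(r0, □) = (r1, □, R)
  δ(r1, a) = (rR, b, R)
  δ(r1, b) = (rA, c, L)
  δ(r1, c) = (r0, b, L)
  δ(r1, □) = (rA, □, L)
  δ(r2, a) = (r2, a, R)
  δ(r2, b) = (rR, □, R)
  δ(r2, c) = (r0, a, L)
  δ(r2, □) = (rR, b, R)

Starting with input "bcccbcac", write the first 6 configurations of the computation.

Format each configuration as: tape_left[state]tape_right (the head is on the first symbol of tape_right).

Transitions applied:
Step 1: δ(r0, b) = (r0, □, R)
Step 2: δ(r0, c) = (r1, c, R)
Step 3: δ(r1, c) = (r0, b, L)
Step 4: δ(r0, c) = (r1, c, R)
Step 5: δ(r1, b) = (rA, c, L)

The first 6 configurations are:
[r0]bcccbcac ⊢ □[r0]cccbcac ⊢ □c[r1]ccbcac ⊢ □[r0]cbcbcac ⊢ □c[r1]bcbcac ⊢ □[rA]cccbcac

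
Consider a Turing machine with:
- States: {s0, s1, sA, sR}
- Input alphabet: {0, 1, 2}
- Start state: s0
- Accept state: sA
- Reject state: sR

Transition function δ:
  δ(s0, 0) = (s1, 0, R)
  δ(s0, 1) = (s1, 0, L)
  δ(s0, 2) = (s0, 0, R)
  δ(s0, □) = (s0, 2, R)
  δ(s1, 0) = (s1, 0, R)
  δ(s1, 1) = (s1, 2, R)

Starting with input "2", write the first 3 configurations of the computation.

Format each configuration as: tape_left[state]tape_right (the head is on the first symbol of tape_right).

Transitions applied:
Step 1: δ(s0, 2) = (s0, 0, R)
Step 2: δ(s0, □) = (s0, 2, R)

The first 3 configurations are:
[s0]2 ⊢ 0[s0]□ ⊢ 02[s0]□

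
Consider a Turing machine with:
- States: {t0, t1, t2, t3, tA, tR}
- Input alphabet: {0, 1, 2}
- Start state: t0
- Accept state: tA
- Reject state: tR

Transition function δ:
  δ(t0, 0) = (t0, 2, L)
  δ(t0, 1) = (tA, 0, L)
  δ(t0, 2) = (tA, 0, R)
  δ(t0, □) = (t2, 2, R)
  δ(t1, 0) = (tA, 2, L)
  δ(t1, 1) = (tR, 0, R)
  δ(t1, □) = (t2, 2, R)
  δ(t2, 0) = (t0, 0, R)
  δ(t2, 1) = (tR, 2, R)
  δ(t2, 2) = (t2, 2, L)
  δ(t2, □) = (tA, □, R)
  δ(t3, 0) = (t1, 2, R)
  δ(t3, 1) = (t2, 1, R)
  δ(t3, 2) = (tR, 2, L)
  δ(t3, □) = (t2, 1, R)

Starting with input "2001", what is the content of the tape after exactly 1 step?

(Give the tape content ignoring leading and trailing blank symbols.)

Execution trace:
Initial: [t0]2001
Step 1: δ(t0, 2) = (tA, 0, R) → 0[tA]001

The machine reaches the accept state tA and halts.

After 1 step, the tape (ignoring leading/trailing blanks) is: 0001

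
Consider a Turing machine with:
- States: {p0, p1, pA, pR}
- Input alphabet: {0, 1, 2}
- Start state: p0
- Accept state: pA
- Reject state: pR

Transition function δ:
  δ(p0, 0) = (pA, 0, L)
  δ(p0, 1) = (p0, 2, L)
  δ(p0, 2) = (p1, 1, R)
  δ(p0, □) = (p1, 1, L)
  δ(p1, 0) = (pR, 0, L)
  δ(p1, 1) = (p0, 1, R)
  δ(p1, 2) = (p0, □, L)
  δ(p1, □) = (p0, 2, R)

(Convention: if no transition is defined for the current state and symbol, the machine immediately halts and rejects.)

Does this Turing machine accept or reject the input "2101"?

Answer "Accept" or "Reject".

Execution trace:
Initial: [p0]2101
Step 1: δ(p0, 2) = (p1, 1, R) → 1[p1]101
Step 2: δ(p1, 1) = (p0, 1, R) → 11[p0]01
Step 3: δ(p0, 0) = (pA, 0, L) → 1[pA]101

The machine reaches the accept state pA and halts.

Answer: Accept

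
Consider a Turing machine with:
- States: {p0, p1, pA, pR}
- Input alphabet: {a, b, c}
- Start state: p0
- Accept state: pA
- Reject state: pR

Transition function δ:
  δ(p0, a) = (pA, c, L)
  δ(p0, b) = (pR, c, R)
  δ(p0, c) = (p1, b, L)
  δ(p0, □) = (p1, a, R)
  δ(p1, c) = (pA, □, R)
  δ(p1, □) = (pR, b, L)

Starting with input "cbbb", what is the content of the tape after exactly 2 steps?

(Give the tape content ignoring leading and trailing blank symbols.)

Execution trace:
Initial: [p0]cbbb
Step 1: δ(p0, c) = (p1, b, L) → [p1]□bbbb
Step 2: δ(p1, □) = (pR, b, L) → [pR]□bbbbb

The machine reaches the reject state pR and halts.

After 2 steps, the tape (ignoring leading/trailing blanks) is: bbbbb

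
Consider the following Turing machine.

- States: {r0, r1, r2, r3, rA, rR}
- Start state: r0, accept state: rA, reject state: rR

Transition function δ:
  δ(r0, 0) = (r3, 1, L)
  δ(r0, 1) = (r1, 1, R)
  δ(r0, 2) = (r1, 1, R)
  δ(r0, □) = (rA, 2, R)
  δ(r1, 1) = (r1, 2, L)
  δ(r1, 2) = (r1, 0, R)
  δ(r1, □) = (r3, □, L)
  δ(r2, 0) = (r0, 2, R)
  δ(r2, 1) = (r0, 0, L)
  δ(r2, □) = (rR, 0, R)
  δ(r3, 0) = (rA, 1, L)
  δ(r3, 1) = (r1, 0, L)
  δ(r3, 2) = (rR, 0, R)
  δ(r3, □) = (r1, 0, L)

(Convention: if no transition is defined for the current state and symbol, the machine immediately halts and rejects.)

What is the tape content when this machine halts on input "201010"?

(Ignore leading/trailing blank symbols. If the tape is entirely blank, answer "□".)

Execution trace:
Initial: [r0]201010
Step 1: δ(r0, 2) = (r1, 1, R) → 1[r1]01010

No transition is defined for δ(r1, 0). By convention the machine halts and rejects.

Final tape (ignoring leading/trailing blanks): 101010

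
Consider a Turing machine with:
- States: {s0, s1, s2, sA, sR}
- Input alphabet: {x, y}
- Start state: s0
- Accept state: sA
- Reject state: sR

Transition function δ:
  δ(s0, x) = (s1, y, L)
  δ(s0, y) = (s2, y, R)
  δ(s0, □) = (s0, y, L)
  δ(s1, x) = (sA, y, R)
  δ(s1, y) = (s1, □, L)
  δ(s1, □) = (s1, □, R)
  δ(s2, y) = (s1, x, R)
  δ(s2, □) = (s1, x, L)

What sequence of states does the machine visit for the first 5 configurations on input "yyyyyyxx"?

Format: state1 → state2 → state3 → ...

Execution trace:
Initial: [s0]yyyyyyxx
Step 1: δ(s0, y) = (s2, y, R) → y[s2]yyyyyxx
Step 2: δ(s2, y) = (s1, x, R) → yx[s1]yyyyxx
Step 3: δ(s1, y) = (s1, □, L) → y[s1]x□yyyxx
Step 4: δ(s1, x) = (sA, y, R) → yy[sA]□yyyxx

The machine reaches the accept state sA and halts.

State sequence: s0 → s2 → s1 → s1 → sA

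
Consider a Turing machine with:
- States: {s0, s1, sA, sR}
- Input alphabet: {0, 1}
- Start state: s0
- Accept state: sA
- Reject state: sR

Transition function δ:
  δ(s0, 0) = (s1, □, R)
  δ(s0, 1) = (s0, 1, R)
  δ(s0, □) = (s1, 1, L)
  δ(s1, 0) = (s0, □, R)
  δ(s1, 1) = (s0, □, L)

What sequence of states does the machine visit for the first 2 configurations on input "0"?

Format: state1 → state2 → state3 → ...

Execution trace:
Initial: [s0]0
Step 1: δ(s0, 0) = (s1, □, R) → □[s1]□

No transition is defined for δ(s1, □). By convention the machine halts and rejects.

State sequence: s0 → s1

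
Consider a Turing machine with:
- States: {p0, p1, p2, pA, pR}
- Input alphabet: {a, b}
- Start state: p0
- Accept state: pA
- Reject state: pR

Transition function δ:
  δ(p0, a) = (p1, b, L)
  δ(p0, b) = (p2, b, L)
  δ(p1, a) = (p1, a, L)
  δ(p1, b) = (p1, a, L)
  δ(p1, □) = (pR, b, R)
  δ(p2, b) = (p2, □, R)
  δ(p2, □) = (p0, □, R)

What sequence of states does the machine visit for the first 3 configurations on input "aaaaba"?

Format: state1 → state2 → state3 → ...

Execution trace:
Initial: [p0]aaaaba
Step 1: δ(p0, a) = (p1, b, L) → [p1]□baaaba
Step 2: δ(p1, □) = (pR, b, R) → b[pR]baaaba

The machine reaches the reject state pR and halts.

State sequence: p0 → p1 → pR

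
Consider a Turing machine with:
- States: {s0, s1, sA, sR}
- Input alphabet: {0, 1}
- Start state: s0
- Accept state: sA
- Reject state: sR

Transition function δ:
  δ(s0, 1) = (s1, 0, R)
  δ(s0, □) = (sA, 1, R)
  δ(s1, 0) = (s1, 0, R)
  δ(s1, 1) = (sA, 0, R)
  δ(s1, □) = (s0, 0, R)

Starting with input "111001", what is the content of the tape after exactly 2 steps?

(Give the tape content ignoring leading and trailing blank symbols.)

Execution trace:
Initial: [s0]111001
Step 1: δ(s0, 1) = (s1, 0, R) → 0[s1]11001
Step 2: δ(s1, 1) = (sA, 0, R) → 00[sA]1001

The machine reaches the accept state sA and halts.

After 2 steps, the tape (ignoring leading/trailing blanks) is: 001001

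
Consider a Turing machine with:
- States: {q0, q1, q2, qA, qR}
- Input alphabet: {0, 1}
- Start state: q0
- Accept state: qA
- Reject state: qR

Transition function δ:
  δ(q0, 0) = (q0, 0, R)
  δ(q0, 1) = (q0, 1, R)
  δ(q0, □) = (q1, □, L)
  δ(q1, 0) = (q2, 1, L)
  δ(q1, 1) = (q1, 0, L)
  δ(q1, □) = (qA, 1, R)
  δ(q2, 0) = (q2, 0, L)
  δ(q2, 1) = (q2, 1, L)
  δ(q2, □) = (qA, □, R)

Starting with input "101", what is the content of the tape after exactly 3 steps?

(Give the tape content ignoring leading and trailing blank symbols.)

Execution trace:
Initial: [q0]101
Step 1: δ(q0, 1) = (q0, 1, R) → 1[q0]01
Step 2: δ(q0, 0) = (q0, 0, R) → 10[q0]1
Step 3: δ(q0, 1) = (q0, 1, R) → 101[q0]□

After 3 steps, the tape (ignoring leading/trailing blanks) is: 101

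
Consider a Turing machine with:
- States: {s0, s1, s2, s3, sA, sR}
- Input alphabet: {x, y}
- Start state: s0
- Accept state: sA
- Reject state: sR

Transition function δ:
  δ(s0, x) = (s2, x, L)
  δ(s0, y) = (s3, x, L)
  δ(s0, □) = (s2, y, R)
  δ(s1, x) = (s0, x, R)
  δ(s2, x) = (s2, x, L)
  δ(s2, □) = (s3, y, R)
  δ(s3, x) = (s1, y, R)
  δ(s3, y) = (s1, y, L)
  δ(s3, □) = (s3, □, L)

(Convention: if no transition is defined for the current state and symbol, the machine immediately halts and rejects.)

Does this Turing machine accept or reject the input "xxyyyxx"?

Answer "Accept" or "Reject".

Execution trace:
Initial: [s0]xxyyyxx
Step 1: δ(s0, x) = (s2, x, L) → [s2]□xxyyyxx
Step 2: δ(s2, □) = (s3, y, R) → y[s3]xxyyyxx
Step 3: δ(s3, x) = (s1, y, R) → yy[s1]xyyyxx
Step 4: δ(s1, x) = (s0, x, R) → yyx[s0]yyyxx
Step 5: δ(s0, y) = (s3, x, L) → yy[s3]xxyyxx
Step 6: δ(s3, x) = (s1, y, R) → yyy[s1]xyyxx
Step 7: δ(s1, x) = (s0, x, R) → yyyx[s0]yyxx
Step 8: δ(s0, y) = (s3, x, L) → yyy[s3]xxyxx
Step 9: δ(s3, x) = (s1, y, R) → yyyy[s1]xyxx
Step 10: δ(s1, x) = (s0, x, R) → yyyyx[s0]yxx
Step 11: δ(s0, y) = (s3, x, L) → yyyy[s3]xxxx
Step 12: δ(s3, x) = (s1, y, R) → yyyyy[s1]xxx
Step 13: δ(s1, x) = (s0, x, R) → yyyyyx[s0]xx
Step 14: δ(s0, x) = (s2, x, L) → yyyyy[s2]xxx
Step 15: δ(s2, x) = (s2, x, L) → yyyy[s2]yxxx

No transition is defined for δ(s2, y). By convention the machine halts and rejects.

Answer: Reject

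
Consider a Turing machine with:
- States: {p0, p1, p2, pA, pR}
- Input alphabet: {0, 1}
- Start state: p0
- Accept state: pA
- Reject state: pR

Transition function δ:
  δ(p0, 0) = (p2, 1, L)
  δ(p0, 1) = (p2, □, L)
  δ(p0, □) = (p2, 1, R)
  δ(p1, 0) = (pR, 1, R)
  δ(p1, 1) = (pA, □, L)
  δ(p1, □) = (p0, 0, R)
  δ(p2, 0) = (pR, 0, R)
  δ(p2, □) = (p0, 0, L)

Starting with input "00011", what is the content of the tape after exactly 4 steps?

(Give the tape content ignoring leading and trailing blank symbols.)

Execution trace:
Initial: [p0]00011
Step 1: δ(p0, 0) = (p2, 1, L) → [p2]□10011
Step 2: δ(p2, □) = (p0, 0, L) → [p0]□010011
Step 3: δ(p0, □) = (p2, 1, R) → 1[p2]010011
Step 4: δ(p2, 0) = (pR, 0, R) → 10[pR]10011

The machine reaches the reject state pR and halts.

After 4 steps, the tape (ignoring leading/trailing blanks) is: 1010011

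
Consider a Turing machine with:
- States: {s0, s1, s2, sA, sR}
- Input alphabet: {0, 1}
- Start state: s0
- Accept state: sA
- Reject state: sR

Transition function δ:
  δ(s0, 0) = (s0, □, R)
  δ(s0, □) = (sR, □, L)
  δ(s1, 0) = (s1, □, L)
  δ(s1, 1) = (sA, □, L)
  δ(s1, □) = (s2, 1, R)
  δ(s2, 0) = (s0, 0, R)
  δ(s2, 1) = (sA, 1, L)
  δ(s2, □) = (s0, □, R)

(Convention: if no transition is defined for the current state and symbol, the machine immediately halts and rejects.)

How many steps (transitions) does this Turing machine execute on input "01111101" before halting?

Execution trace:
Initial: [s0]01111101
Step 1: δ(s0, 0) = (s0, □, R) → □[s0]1111101

No transition is defined for δ(s0, 1). By convention the machine halts and rejects.

The machine executed 1 step before halting.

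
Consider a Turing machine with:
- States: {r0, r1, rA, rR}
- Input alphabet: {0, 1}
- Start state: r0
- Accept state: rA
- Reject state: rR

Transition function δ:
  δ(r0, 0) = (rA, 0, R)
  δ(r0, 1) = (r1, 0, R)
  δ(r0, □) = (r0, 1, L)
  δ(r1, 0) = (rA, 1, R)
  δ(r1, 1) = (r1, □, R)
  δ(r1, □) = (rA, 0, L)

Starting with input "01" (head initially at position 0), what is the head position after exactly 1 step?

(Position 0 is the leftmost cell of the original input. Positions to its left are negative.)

Execution trace (head position shown):
Step 0: [r0]01  (head at position 0)
Step 1: move right → 0[rA]1  (head at position 1)

After 1 step, the head is at position 1.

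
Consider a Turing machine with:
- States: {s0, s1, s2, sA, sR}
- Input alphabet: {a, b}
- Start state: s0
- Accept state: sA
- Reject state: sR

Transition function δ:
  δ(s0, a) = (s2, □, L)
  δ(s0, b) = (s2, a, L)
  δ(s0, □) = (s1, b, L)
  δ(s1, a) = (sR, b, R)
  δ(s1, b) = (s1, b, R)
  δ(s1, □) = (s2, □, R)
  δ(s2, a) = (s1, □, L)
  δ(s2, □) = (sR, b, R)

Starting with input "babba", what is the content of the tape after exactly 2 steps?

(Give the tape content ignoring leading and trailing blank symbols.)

Execution trace:
Initial: [s0]babba
Step 1: δ(s0, b) = (s2, a, L) → [s2]□aabba
Step 2: δ(s2, □) = (sR, b, R) → b[sR]aabba

The machine reaches the reject state sR and halts.

After 2 steps, the tape (ignoring leading/trailing blanks) is: baabba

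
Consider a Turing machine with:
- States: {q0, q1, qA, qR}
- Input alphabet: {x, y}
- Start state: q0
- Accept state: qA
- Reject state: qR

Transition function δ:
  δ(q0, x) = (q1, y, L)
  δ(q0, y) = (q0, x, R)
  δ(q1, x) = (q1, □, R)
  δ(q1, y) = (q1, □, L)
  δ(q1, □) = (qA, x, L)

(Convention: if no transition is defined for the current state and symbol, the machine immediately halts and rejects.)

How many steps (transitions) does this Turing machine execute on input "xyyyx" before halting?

Execution trace:
Initial: [q0]xyyyx
Step 1: δ(q0, x) = (q1, y, L) → [q1]□yyyyx
Step 2: δ(q1, □) = (qA, x, L) → [qA]□xyyyyx

The machine reaches the accept state qA and halts.

The machine executed 2 steps before halting.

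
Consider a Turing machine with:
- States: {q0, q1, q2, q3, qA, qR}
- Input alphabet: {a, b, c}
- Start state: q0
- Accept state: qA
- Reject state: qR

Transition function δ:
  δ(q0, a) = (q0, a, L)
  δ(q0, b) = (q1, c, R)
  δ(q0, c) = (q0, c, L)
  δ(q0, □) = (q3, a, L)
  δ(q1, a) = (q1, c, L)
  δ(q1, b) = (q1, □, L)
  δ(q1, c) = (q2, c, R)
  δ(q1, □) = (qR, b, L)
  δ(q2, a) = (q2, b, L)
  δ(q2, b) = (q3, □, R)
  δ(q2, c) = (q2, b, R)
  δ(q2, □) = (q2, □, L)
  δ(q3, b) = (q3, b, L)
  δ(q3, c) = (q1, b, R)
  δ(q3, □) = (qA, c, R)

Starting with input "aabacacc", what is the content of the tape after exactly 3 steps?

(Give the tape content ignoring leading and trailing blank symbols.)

Execution trace:
Initial: [q0]aabacacc
Step 1: δ(q0, a) = (q0, a, L) → [q0]□aabacacc
Step 2: δ(q0, □) = (q3, a, L) → [q3]□aaabacacc
Step 3: δ(q3, □) = (qA, c, R) → c[qA]aaabacacc

The machine reaches the accept state qA and halts.

After 3 steps, the tape (ignoring leading/trailing blanks) is: caaabacacc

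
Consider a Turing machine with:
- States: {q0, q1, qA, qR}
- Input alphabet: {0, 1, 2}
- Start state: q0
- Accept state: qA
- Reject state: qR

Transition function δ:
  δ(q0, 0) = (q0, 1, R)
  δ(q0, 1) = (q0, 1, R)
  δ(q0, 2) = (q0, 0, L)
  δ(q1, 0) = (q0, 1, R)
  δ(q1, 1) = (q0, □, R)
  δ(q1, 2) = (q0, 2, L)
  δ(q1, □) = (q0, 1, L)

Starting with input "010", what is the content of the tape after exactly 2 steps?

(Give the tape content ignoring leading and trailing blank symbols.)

Execution trace:
Initial: [q0]010
Step 1: δ(q0, 0) = (q0, 1, R) → 1[q0]10
Step 2: δ(q0, 1) = (q0, 1, R) → 11[q0]0

After 2 steps, the tape (ignoring leading/trailing blanks) is: 110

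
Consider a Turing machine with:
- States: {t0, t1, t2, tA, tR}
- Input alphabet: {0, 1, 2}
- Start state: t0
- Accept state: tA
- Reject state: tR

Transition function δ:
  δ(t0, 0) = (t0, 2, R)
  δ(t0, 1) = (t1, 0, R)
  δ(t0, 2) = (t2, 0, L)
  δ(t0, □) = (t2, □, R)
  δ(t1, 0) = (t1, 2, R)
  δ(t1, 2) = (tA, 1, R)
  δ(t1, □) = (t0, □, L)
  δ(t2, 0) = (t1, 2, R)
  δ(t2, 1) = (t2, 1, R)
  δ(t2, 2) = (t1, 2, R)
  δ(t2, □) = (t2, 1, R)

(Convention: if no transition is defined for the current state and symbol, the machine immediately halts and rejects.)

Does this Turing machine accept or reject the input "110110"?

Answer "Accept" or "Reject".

Execution trace:
Initial: [t0]110110
Step 1: δ(t0, 1) = (t1, 0, R) → 0[t1]10110

No transition is defined for δ(t1, 1). By convention the machine halts and rejects.

Answer: Reject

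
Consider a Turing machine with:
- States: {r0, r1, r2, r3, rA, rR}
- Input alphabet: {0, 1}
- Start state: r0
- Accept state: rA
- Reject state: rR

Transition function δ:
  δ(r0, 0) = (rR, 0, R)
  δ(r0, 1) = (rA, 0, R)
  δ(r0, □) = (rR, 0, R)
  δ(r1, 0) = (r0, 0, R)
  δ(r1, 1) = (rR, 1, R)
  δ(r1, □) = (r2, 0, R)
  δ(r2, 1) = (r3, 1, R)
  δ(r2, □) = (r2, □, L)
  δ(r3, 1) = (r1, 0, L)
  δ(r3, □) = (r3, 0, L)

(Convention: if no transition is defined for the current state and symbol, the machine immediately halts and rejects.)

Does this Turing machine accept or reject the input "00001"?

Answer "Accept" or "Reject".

Execution trace:
Initial: [r0]00001
Step 1: δ(r0, 0) = (rR, 0, R) → 0[rR]0001

The machine reaches the reject state rR and halts.

Answer: Reject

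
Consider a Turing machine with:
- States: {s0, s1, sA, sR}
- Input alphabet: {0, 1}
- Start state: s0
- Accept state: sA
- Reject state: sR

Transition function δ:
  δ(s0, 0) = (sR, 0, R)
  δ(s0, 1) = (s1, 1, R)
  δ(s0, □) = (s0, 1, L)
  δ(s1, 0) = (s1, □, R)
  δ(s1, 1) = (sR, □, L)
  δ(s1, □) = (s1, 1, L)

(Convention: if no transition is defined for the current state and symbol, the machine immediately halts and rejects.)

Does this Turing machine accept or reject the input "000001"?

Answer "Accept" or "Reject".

Execution trace:
Initial: [s0]000001
Step 1: δ(s0, 0) = (sR, 0, R) → 0[sR]00001

The machine reaches the reject state sR and halts.

Answer: Reject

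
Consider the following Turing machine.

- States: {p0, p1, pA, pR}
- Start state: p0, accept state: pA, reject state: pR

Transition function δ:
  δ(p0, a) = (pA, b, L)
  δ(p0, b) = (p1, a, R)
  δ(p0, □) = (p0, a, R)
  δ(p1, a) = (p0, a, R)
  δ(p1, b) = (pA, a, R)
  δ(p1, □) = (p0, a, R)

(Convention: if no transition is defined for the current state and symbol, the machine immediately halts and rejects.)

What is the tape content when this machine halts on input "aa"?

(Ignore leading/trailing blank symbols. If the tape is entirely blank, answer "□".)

Execution trace:
Initial: [p0]aa
Step 1: δ(p0, a) = (pA, b, L) → [pA]□ba

The machine reaches the accept state pA and halts.

Final tape (ignoring leading/trailing blanks): ba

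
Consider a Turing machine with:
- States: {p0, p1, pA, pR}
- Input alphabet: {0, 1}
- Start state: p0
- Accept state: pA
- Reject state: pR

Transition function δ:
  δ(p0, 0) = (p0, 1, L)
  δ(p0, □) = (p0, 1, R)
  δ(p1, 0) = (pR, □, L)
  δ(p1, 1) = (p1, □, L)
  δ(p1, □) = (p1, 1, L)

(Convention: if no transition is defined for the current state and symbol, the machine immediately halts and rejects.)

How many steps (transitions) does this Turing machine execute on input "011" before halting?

Execution trace:
Initial: [p0]011
Step 1: δ(p0, 0) = (p0, 1, L) → [p0]□111
Step 2: δ(p0, □) = (p0, 1, R) → 1[p0]111

No transition is defined for δ(p0, 1). By convention the machine halts and rejects.

The machine executed 2 steps before halting.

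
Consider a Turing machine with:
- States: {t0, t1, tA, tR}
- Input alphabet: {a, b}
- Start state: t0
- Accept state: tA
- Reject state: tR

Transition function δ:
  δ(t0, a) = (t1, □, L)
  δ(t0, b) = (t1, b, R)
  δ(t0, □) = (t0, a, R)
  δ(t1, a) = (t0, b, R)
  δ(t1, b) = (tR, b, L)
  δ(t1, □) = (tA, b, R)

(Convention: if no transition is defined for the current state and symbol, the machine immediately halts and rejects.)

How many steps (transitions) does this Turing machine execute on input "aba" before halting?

Execution trace:
Initial: [t0]aba
Step 1: δ(t0, a) = (t1, □, L) → [t1]□□ba
Step 2: δ(t1, □) = (tA, b, R) → b[tA]□ba

The machine reaches the accept state tA and halts.

The machine executed 2 steps before halting.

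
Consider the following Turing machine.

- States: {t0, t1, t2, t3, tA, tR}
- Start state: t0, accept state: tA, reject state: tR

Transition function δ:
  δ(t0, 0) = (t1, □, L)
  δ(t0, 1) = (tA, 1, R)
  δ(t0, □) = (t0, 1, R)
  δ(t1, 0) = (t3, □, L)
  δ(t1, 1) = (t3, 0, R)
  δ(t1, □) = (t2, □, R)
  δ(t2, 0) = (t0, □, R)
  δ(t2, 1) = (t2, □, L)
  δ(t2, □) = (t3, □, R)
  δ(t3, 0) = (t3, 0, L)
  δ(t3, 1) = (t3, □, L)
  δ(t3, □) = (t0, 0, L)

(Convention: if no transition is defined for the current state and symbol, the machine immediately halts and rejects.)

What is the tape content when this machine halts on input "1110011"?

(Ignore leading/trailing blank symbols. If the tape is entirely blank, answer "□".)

Execution trace:
Initial: [t0]1110011
Step 1: δ(t0, 1) = (tA, 1, R) → 1[tA]110011

The machine reaches the accept state tA and halts.

Final tape (ignoring leading/trailing blanks): 1110011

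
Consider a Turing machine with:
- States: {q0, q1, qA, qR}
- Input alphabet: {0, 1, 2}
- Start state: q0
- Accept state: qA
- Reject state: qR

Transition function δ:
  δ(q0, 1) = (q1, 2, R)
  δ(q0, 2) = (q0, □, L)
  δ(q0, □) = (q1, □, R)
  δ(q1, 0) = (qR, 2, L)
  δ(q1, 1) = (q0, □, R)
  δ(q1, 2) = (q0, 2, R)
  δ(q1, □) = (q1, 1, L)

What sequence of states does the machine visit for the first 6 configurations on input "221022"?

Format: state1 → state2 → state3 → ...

Execution trace:
Initial: [q0]221022
Step 1: δ(q0, 2) = (q0, □, L) → [q0]□□21022
Step 2: δ(q0, □) = (q1, □, R) → □[q1]□21022
Step 3: δ(q1, □) = (q1, 1, L) → [q1]□121022
Step 4: δ(q1, □) = (q1, 1, L) → [q1]□1121022
Step 5: δ(q1, □) = (q1, 1, L) → [q1]□11121022

State sequence: q0 → q0 → q1 → q1 → q1 → q1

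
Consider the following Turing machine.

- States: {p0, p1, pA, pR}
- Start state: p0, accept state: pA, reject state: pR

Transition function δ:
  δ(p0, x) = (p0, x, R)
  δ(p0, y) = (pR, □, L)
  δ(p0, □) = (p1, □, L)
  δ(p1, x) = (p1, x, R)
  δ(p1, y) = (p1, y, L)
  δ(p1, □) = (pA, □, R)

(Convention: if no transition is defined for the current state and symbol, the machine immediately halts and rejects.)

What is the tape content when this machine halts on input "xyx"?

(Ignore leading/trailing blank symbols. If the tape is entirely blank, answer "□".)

Execution trace:
Initial: [p0]xyx
Step 1: δ(p0, x) = (p0, x, R) → x[p0]yx
Step 2: δ(p0, y) = (pR, □, L) → [pR]x□x

The machine reaches the reject state pR and halts.

Final tape (ignoring leading/trailing blanks): x□x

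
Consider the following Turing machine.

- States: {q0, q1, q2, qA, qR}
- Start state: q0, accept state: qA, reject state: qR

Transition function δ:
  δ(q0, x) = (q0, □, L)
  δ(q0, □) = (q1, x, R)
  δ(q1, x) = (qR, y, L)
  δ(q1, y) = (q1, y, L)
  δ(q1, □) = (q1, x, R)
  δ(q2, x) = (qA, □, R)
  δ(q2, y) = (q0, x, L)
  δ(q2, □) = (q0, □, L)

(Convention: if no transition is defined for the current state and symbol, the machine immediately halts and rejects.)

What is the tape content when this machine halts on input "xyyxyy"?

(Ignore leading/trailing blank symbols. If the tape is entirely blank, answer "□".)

Execution trace:
Initial: [q0]xyyxyy
Step 1: δ(q0, x) = (q0, □, L) → [q0]□□yyxyy
Step 2: δ(q0, □) = (q1, x, R) → x[q1]□yyxyy
Step 3: δ(q1, □) = (q1, x, R) → xx[q1]yyxyy
Step 4: δ(q1, y) = (q1, y, L) → x[q1]xyyxyy
Step 5: δ(q1, x) = (qR, y, L) → [qR]xyyyxyy

The machine reaches the reject state qR and halts.

Final tape (ignoring leading/trailing blanks): xyyyxyy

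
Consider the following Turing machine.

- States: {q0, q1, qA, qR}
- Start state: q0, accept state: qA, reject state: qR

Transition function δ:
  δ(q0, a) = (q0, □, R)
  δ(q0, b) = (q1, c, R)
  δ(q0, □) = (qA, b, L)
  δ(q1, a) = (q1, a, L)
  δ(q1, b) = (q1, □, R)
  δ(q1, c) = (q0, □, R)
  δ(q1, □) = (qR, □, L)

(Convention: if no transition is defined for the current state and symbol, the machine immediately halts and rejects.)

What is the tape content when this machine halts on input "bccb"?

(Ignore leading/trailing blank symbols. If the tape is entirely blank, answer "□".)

Execution trace:
Initial: [q0]bccb
Step 1: δ(q0, b) = (q1, c, R) → c[q1]ccb
Step 2: δ(q1, c) = (q0, □, R) → c□[q0]cb

No transition is defined for δ(q0, c). By convention the machine halts and rejects.

Final tape (ignoring leading/trailing blanks): c□cb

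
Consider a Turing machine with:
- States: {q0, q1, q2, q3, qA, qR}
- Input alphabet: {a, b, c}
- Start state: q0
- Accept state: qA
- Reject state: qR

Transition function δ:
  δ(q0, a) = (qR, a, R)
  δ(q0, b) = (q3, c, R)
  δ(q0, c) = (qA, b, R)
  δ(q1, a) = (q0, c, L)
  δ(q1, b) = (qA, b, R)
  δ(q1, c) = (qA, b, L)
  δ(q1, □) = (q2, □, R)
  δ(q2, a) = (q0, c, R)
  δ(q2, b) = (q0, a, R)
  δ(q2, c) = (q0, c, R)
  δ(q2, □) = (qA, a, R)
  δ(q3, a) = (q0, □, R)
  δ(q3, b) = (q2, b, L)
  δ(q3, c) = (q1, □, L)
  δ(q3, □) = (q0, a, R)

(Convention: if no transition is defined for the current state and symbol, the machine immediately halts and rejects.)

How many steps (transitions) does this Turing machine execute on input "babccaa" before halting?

Execution trace:
Initial: [q0]babccaa
Step 1: δ(q0, b) = (q3, c, R) → c[q3]abccaa
Step 2: δ(q3, a) = (q0, □, R) → c□[q0]bccaa
Step 3: δ(q0, b) = (q3, c, R) → c□c[q3]ccaa
Step 4: δ(q3, c) = (q1, □, L) → c□[q1]c□caa
Step 5: δ(q1, c) = (qA, b, L) → c[qA]□b□caa

The machine reaches the accept state qA and halts.

The machine executed 5 steps before halting.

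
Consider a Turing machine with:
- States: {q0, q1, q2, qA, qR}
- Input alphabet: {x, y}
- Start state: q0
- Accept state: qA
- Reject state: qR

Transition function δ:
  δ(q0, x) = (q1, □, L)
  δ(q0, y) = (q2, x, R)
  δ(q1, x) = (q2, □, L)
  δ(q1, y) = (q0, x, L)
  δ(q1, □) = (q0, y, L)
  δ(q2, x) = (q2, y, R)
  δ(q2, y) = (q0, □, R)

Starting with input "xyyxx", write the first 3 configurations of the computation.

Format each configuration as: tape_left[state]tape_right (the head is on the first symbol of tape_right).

Transitions applied:
Step 1: δ(q0, x) = (q1, □, L)
Step 2: δ(q1, □) = (q0, y, L)

The first 3 configurations are:
[q0]xyyxx ⊢ [q1]□□yyxx ⊢ [q0]□y□yyxx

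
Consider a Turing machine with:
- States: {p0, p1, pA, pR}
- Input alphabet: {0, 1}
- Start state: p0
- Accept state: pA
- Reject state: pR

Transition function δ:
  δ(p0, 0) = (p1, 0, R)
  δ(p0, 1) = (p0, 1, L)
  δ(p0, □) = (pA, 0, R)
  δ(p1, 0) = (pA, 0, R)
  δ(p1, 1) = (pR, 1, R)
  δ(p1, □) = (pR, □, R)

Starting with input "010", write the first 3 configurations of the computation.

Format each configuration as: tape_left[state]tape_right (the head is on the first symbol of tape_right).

Transitions applied:
Step 1: δ(p0, 0) = (p1, 0, R)
Step 2: δ(p1, 1) = (pR, 1, R)

The first 3 configurations are:
[p0]010 ⊢ 0[p1]10 ⊢ 01[pR]0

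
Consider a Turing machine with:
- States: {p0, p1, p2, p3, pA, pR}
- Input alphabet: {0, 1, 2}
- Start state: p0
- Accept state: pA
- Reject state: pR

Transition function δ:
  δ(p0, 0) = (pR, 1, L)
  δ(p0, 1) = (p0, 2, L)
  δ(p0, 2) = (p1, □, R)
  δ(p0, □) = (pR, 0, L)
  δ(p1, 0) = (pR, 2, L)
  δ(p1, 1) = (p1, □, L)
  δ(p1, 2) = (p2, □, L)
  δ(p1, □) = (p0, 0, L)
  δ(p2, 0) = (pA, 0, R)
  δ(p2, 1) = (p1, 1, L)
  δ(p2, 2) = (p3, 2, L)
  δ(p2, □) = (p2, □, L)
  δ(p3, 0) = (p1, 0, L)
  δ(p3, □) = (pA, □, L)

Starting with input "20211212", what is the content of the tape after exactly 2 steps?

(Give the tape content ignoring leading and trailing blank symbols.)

Execution trace:
Initial: [p0]20211212
Step 1: δ(p0, 2) = (p1, □, R) → □[p1]0211212
Step 2: δ(p1, 0) = (pR, 2, L) → [pR]□2211212

The machine reaches the reject state pR and halts.

After 2 steps, the tape (ignoring leading/trailing blanks) is: 2211212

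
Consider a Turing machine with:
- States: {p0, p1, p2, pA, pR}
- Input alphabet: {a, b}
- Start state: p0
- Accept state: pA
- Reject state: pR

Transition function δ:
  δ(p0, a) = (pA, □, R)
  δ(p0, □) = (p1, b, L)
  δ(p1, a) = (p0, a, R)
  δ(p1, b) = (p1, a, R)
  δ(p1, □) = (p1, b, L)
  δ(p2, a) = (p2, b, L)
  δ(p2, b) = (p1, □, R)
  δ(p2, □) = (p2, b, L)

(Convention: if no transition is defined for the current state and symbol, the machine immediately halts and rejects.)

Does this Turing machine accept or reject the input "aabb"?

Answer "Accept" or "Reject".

Execution trace:
Initial: [p0]aabb
Step 1: δ(p0, a) = (pA, □, R) → □[pA]abb

The machine reaches the accept state pA and halts.

Answer: Accept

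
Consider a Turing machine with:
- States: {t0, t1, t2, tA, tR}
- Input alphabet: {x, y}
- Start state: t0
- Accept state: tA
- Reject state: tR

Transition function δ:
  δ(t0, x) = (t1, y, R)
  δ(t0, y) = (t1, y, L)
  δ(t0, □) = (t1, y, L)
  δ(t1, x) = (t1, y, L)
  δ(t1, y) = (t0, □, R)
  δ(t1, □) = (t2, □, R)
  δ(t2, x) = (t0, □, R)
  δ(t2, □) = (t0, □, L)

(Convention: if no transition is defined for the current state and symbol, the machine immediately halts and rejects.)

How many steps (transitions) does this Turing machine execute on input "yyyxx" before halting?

Execution trace:
Initial: [t0]yyyxx
Step 1: δ(t0, y) = (t1, y, L) → [t1]□yyyxx
Step 2: δ(t1, □) = (t2, □, R) → □[t2]yyyxx

No transition is defined for δ(t2, y). By convention the machine halts and rejects.

The machine executed 2 steps before halting.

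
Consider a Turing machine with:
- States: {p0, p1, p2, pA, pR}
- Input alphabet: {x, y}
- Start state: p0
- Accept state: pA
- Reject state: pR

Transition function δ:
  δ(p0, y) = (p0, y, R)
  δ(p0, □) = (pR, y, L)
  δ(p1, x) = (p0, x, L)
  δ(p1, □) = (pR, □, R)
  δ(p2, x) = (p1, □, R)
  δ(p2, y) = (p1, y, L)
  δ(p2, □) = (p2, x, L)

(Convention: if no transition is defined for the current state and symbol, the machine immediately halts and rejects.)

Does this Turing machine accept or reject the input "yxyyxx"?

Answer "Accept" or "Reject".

Execution trace:
Initial: [p0]yxyyxx
Step 1: δ(p0, y) = (p0, y, R) → y[p0]xyyxx

No transition is defined for δ(p0, x). By convention the machine halts and rejects.

Answer: Reject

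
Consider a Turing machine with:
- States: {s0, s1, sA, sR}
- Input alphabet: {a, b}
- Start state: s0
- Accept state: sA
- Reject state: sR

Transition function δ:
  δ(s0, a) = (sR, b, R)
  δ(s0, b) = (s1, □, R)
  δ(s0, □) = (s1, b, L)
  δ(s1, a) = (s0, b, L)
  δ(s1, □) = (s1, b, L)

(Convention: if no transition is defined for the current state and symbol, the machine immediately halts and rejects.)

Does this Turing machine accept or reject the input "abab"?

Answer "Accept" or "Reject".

Execution trace:
Initial: [s0]abab
Step 1: δ(s0, a) = (sR, b, R) → b[sR]bab

The machine reaches the reject state sR and halts.

Answer: Reject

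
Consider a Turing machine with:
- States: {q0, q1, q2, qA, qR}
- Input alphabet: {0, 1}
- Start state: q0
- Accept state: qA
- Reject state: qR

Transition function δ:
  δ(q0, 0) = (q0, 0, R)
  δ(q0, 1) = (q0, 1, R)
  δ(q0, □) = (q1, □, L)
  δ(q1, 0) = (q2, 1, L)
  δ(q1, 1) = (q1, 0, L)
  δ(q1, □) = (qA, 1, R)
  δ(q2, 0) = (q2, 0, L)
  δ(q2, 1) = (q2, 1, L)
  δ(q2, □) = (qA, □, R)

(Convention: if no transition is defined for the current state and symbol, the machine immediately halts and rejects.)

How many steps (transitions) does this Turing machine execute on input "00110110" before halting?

Execution trace:
Initial: [q0]00110110
Step 1: δ(q0, 0) = (q0, 0, R) → 0[q0]0110110
Step 2: δ(q0, 0) = (q0, 0, R) → 00[q0]110110
Step 3: δ(q0, 1) = (q0, 1, R) → 001[q0]10110
Step 4: δ(q0, 1) = (q0, 1, R) → 0011[q0]0110
Step 5: δ(q0, 0) = (q0, 0, R) → 00110[q0]110
Step 6: δ(q0, 1) = (q0, 1, R) → 001101[q0]10
Step 7: δ(q0, 1) = (q0, 1, R) → 0011011[q0]0
Step 8: δ(q0, 0) = (q0, 0, R) → 00110110[q0]□
Step 9: δ(q0, □) = (q1, □, L) → 0011011[q1]0□
Step 10: δ(q1, 0) = (q2, 1, L) → 001101[q2]11□
Step 11: δ(q2, 1) = (q2, 1, L) → 00110[q2]111□
Step 12: δ(q2, 1) = (q2, 1, L) → 0011[q2]0111□
Step 13: δ(q2, 0) = (q2, 0, L) → 001[q2]10111□
Step 14: δ(q2, 1) = (q2, 1, L) → 00[q2]110111□
Step 15: δ(q2, 1) = (q2, 1, L) → 0[q2]0110111□
Step 16: δ(q2, 0) = (q2, 0, L) → [q2]00110111□
Step 17: δ(q2, 0) = (q2, 0, L) → [q2]□00110111□
Step 18: δ(q2, □) = (qA, □, R) → □[qA]00110111□

The machine reaches the accept state qA and halts.

The machine executed 18 steps before halting.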